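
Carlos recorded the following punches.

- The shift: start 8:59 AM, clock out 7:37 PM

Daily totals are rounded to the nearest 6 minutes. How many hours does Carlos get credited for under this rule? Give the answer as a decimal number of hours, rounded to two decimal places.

10.60 hours

The shift: 8:59 AM–7:37 PM = 10 h 38 min → rounds to 10 h 36 min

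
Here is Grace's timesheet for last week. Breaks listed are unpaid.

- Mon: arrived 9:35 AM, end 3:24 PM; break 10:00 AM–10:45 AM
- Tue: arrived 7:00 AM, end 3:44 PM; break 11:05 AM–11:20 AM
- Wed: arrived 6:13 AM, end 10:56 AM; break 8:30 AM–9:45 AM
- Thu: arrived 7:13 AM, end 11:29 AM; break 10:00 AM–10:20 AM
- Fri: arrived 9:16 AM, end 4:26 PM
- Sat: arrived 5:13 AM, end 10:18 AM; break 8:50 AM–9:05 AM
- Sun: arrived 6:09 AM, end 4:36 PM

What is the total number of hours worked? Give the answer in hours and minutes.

43 h 24 min

Mon: 9:35 AM–3:24 PM = 5 h 49 min; less 45 min break → 5 h 4 min
Tue: 7:00 AM–3:44 PM = 8 h 44 min; less 15 min break → 8 h 29 min
Wed: 6:13 AM–10:56 AM = 4 h 43 min; less 75 min break → 3 h 28 min
Thu: 7:13 AM–11:29 AM = 4 h 16 min; less 20 min break → 3 h 56 min
Fri: 9:16 AM–4:26 PM = 7 h 10 min
Sat: 5:13 AM–10:18 AM = 5 h 5 min; less 15 min break → 4 h 50 min
Sun: 6:09 AM–4:36 PM = 10 h 27 min
Total: 5 h 4 min + 8 h 29 min + 3 h 28 min + 3 h 56 min + 7 h 10 min + 4 h 50 min + 10 h 27 min = 43 h 24 min.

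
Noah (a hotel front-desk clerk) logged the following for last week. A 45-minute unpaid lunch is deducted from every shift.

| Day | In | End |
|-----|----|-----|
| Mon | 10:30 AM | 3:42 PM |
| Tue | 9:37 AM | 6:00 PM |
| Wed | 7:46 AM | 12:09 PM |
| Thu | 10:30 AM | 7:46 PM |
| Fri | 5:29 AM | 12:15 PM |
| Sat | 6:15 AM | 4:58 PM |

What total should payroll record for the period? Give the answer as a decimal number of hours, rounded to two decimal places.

Mon: 10:30 AM–3:42 PM = 5 h 12 min; less 45 min break → 4 h 27 min
Tue: 9:37 AM–6:00 PM = 8 h 23 min; less 45 min break → 7 h 38 min
Wed: 7:46 AM–12:09 PM = 4 h 23 min; less 45 min break → 3 h 38 min
Thu: 10:30 AM–7:46 PM = 9 h 16 min; less 45 min break → 8 h 31 min
Fri: 5:29 AM–12:15 PM = 6 h 46 min; less 45 min break → 6 h 1 min
Sat: 6:15 AM–4:58 PM = 10 h 43 min; less 45 min break → 9 h 58 min
Total: 4 h 27 min + 7 h 38 min + 3 h 38 min + 8 h 31 min + 6 h 1 min + 9 h 58 min = 40 h 13 min.

40.22 hours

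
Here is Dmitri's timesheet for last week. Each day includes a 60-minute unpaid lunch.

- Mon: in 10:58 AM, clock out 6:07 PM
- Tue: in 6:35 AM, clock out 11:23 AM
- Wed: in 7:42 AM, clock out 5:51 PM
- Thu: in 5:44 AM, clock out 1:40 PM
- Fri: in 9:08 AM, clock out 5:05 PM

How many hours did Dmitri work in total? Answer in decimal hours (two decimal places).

32.98 hours

Mon: 10:58 AM–6:07 PM = 7 h 9 min; less 60 min break → 6 h 9 min
Tue: 6:35 AM–11:23 AM = 4 h 48 min; less 60 min break → 3 h 48 min
Wed: 7:42 AM–5:51 PM = 10 h 9 min; less 60 min break → 9 h 9 min
Thu: 5:44 AM–1:40 PM = 7 h 56 min; less 60 min break → 6 h 56 min
Fri: 9:08 AM–5:05 PM = 7 h 57 min; less 60 min break → 6 h 57 min
Total: 6 h 9 min + 3 h 48 min + 9 h 9 min + 6 h 56 min + 6 h 57 min = 32 h 59 min.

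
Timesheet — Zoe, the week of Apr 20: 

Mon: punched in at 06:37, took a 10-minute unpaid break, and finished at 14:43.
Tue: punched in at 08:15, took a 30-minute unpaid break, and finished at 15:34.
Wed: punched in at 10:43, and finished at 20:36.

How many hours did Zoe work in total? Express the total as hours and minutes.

Mon: 06:37–14:43 = 8 h 6 min; less 10 min break → 7 h 56 min
Tue: 08:15–15:34 = 7 h 19 min; less 30 min break → 6 h 49 min
Wed: 10:43–20:36 = 9 h 53 min
Total: 7 h 56 min + 6 h 49 min + 9 h 53 min = 24 h 38 min.

24 h 38 min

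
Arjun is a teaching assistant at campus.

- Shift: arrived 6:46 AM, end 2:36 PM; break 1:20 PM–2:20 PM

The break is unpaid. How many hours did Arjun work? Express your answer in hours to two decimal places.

Shift: 6:46 AM–2:36 PM = 7 h 50 min; less 60 min break → 6 h 50 min

6.83 hours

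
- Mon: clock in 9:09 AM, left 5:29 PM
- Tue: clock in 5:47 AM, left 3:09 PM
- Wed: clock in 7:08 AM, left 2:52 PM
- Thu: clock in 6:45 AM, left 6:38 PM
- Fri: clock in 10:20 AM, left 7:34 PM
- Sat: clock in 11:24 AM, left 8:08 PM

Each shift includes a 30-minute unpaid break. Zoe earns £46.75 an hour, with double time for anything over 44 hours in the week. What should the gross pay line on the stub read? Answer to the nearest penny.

£2831.49

Mon: 9:09 AM–5:29 PM = 8 h 20 min; less 30 min break → 7 h 50 min
Tue: 5:47 AM–3:09 PM = 9 h 22 min; less 30 min break → 8 h 52 min
Wed: 7:08 AM–2:52 PM = 7 h 44 min; less 30 min break → 7 h 14 min
Thu: 6:45 AM–6:38 PM = 11 h 53 min; less 30 min break → 11 h 23 min
Fri: 10:20 AM–7:34 PM = 9 h 14 min; less 30 min break → 8 h 44 min
Sat: 11:24 AM–8:08 PM = 8 h 44 min; less 30 min break → 8 h 14 min
Total worked: 52 h 17 min = 3137 min.
Regular 44 h 0 min = 2640 min at £46.75/h; overtime 8 h 17 min = 497 min at £93.50/h.
Pay = (2640 × £46.75 + 497 × £93.50) ÷ 60 = £2831.49.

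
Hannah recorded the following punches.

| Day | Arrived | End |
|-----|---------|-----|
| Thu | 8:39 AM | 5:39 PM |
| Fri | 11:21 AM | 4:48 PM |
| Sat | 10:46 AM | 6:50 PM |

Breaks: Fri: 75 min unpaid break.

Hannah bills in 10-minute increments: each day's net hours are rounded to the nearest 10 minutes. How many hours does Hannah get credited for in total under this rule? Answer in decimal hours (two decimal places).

Thu: 8:39 AM–5:39 PM = 9 h 0 min → rounds to 9 h 0 min
Fri: 11:21 AM–4:48 PM = 5 h 27 min − 75 min = 4 h 12 min → rounds to 4 h 10 min
Sat: 10:46 AM–6:50 PM = 8 h 4 min → rounds to 8 h 0 min
Total credited: 21 h 10 min.

21.17 hours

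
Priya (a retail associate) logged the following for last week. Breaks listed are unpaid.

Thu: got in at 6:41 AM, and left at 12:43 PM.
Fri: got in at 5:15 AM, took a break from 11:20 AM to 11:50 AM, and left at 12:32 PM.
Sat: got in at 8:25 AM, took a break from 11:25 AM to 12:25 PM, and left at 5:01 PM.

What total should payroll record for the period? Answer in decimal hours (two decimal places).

Thu: 6:41 AM–12:43 PM = 6 h 2 min
Fri: 5:15 AM–12:32 PM = 7 h 17 min; less 30 min break → 6 h 47 min
Sat: 8:25 AM–5:01 PM = 8 h 36 min; less 60 min break → 7 h 36 min
Total: 6 h 2 min + 6 h 47 min + 7 h 36 min = 20 h 25 min.

20.42 hours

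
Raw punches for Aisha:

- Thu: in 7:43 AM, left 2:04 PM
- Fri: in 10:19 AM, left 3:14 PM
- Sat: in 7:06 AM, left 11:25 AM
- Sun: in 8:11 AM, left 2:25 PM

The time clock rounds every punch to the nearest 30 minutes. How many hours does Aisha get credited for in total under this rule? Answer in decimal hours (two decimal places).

Thu: in 7:43 AM→7:30 AM, out 2:04 PM→2:00 PM; 6 h 30 min
Fri: in 10:19 AM→10:30 AM, out 3:14 PM→3:00 PM; 4 h 30 min
Sat: in 7:06 AM→7:00 AM, out 11:25 AM→11:30 AM; 4 h 30 min
Sun: in 8:11 AM→8:00 AM, out 2:25 PM→2:30 PM; 6 h 30 min
Total credited: 22 h 0 min.

22.00 hours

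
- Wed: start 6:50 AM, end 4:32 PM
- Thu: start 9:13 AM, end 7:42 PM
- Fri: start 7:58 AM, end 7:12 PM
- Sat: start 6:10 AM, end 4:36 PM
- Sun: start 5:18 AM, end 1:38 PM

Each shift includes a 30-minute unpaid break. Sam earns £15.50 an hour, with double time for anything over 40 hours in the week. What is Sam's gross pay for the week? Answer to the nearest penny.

£858.18

Wed: 6:50 AM–4:32 PM = 9 h 42 min; less 30 min break → 9 h 12 min
Thu: 9:13 AM–7:42 PM = 10 h 29 min; less 30 min break → 9 h 59 min
Fri: 7:58 AM–7:12 PM = 11 h 14 min; less 30 min break → 10 h 44 min
Sat: 6:10 AM–4:36 PM = 10 h 26 min; less 30 min break → 9 h 56 min
Sun: 5:18 AM–1:38 PM = 8 h 20 min; less 30 min break → 7 h 50 min
Total worked: 47 h 41 min = 2861 min.
Regular 40 h 0 min = 2400 min at £15.50/h; overtime 7 h 41 min = 461 min at £31.00/h.
Pay = (2400 × £15.50 + 461 × £31.00) ÷ 60 = £858.18.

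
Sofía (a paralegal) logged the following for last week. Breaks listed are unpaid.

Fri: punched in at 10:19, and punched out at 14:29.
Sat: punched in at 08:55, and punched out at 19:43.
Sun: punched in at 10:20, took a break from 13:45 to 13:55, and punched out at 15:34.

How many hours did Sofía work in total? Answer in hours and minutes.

20 h 2 min

Fri: 10:19–14:29 = 4 h 10 min
Sat: 08:55–19:43 = 10 h 48 min
Sun: 10:20–15:34 = 5 h 14 min; less 10 min break → 5 h 4 min
Total: 4 h 10 min + 10 h 48 min + 5 h 4 min = 20 h 2 min.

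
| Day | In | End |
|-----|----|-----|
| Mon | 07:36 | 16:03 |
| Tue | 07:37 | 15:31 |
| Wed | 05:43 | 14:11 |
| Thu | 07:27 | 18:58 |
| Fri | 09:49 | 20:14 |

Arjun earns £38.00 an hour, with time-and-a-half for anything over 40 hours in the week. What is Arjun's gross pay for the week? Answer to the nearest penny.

Mon: 07:36–16:03 = 8 h 27 min
Tue: 07:37–15:31 = 7 h 54 min
Wed: 05:43–14:11 = 8 h 28 min
Thu: 07:27–18:58 = 11 h 31 min
Fri: 09:49–20:14 = 10 h 25 min
Total worked: 46 h 45 min = 2805 min.
Regular 40 h 0 min = 2400 min at £38.00/h; overtime 6 h 45 min = 405 min at £57.00/h.
Pay = (2400 × £38.00 + 405 × £57.00) ÷ 60 = £1904.75.

£1904.75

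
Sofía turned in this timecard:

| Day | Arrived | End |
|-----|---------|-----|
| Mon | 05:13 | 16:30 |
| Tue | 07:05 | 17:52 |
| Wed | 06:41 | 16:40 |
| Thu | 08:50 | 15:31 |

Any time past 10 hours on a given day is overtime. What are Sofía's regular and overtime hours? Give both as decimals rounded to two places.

Regular 36.67 hours, overtime 2.07 hours

Mon: 05:13–16:30 = 11 h 17 min
Tue: 07:05–17:52 = 10 h 47 min
Wed: 06:41–16:40 = 9 h 59 min
Thu: 08:50–15:31 = 6 h 41 min
Mon reg 10 h 0 min / OT 1 h 17 min; Tue reg 10 h 0 min / OT 0 h 47 min; Wed reg 9 h 59 min / OT 0 h 0 min; Thu reg 6 h 41 min / OT 0 h 0 min.
Totals: regular 36 h 40 min, overtime 2 h 4 min.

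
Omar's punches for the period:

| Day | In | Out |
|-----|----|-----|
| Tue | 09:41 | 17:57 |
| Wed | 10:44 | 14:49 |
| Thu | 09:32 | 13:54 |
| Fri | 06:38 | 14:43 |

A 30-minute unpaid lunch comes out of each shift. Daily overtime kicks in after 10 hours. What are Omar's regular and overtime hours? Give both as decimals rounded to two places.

Regular 22.80 hours, overtime 0.00 hours

Tue: 09:41–17:57 = 8 h 16 min; less 30 min break → 7 h 46 min
Wed: 10:44–14:49 = 4 h 5 min; less 30 min break → 3 h 35 min
Thu: 09:32–13:54 = 4 h 22 min; less 30 min break → 3 h 52 min
Fri: 06:38–14:43 = 8 h 5 min; less 30 min break → 7 h 35 min
Tue reg 7 h 46 min / OT 0 h 0 min; Wed reg 3 h 35 min / OT 0 h 0 min; Thu reg 3 h 52 min / OT 0 h 0 min; Fri reg 7 h 35 min / OT 0 h 0 min.
Totals: regular 22 h 48 min, overtime 0 h 0 min.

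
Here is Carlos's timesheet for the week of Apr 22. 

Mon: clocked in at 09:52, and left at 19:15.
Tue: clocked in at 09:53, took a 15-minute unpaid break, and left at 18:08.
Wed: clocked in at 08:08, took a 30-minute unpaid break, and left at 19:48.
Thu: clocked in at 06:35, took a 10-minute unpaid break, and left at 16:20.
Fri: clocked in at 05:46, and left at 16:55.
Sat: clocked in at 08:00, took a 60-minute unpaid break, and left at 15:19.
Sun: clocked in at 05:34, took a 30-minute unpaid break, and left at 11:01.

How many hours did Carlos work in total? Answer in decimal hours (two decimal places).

60.55 hours

Mon: 09:52–19:15 = 9 h 23 min
Tue: 09:53–18:08 = 8 h 15 min; less 15 min break → 8 h 0 min
Wed: 08:08–19:48 = 11 h 40 min; less 30 min break → 11 h 10 min
Thu: 06:35–16:20 = 9 h 45 min; less 10 min break → 9 h 35 min
Fri: 05:46–16:55 = 11 h 9 min
Sat: 08:00–15:19 = 7 h 19 min; less 60 min break → 6 h 19 min
Sun: 05:34–11:01 = 5 h 27 min; less 30 min break → 4 h 57 min
Total: 9 h 23 min + 8 h 0 min + 11 h 10 min + 9 h 35 min + 11 h 9 min + 6 h 19 min + 4 h 57 min = 60 h 33 min.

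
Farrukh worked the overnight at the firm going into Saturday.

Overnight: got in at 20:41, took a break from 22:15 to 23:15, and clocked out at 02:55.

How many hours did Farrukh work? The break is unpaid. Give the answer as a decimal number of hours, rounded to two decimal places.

Overnight: 20:41 → midnight = 3 h 19 min; midnight → 02:55 = 2 h 55 min; span 6 h 14 min; less 60 min break → 5 h 14 min

5.23 hours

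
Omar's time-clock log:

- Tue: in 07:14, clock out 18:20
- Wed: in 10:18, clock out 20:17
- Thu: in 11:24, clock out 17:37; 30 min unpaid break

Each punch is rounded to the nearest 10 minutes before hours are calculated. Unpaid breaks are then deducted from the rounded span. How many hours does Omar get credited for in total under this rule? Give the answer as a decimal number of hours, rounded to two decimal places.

Tue: in 07:14→07:10, out 18:20→18:20; 11 h 10 min
Wed: in 10:18→10:20, out 20:17→20:20; 10 h 0 min
Thu: in 11:24→11:20, out 17:37→17:40; 6 h 20 min − 30 min = 5 h 50 min
Total credited: 27 h 0 min.

27.00 hours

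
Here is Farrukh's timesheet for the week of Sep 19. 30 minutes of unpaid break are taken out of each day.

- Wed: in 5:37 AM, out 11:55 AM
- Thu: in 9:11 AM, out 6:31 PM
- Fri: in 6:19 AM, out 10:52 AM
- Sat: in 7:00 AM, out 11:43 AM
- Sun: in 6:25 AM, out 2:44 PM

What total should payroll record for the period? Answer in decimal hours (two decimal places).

30.72 hours

Wed: 5:37 AM–11:55 AM = 6 h 18 min; less 30 min break → 5 h 48 min
Thu: 9:11 AM–6:31 PM = 9 h 20 min; less 30 min break → 8 h 50 min
Fri: 6:19 AM–10:52 AM = 4 h 33 min; less 30 min break → 4 h 3 min
Sat: 7:00 AM–11:43 AM = 4 h 43 min; less 30 min break → 4 h 13 min
Sun: 6:25 AM–2:44 PM = 8 h 19 min; less 30 min break → 7 h 49 min
Total: 5 h 48 min + 8 h 50 min + 4 h 3 min + 4 h 13 min + 7 h 49 min = 30 h 43 min.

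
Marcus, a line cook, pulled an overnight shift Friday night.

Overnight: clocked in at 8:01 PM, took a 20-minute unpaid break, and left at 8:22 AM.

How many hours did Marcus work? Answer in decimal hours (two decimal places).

Overnight: 8:01 PM → midnight = 3 h 59 min; midnight → 8:22 AM = 8 h 22 min; span 12 h 21 min; less 20 min break → 12 h 1 min

12.02 hours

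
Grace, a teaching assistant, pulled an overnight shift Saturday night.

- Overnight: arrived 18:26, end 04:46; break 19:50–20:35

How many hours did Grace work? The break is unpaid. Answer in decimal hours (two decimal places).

9.58 hours

Overnight: 18:26 → midnight = 5 h 34 min; midnight → 04:46 = 4 h 46 min; span 10 h 20 min; less 45 min break → 9 h 35 min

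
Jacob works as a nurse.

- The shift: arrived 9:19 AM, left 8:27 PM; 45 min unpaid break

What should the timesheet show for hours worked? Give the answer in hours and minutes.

10 h 23 min

The shift: 9:19 AM–8:27 PM = 11 h 8 min; less 45 min break → 10 h 23 min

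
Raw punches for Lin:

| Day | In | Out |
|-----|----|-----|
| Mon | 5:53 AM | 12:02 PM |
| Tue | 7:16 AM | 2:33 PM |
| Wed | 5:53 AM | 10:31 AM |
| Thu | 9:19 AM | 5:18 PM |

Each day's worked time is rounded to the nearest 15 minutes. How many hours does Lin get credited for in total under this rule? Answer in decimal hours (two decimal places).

Mon: 5:53 AM–12:02 PM = 6 h 9 min → rounds to 6 h 15 min
Tue: 7:16 AM–2:33 PM = 7 h 17 min → rounds to 7 h 15 min
Wed: 5:53 AM–10:31 AM = 4 h 38 min → rounds to 4 h 45 min
Thu: 9:19 AM–5:18 PM = 7 h 59 min → rounds to 8 h 0 min
Total credited: 26 h 15 min.

26.25 hours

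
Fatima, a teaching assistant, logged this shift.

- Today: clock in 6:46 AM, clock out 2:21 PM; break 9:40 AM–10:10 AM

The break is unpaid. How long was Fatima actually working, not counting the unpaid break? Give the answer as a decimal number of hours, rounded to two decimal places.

Today: 6:46 AM–2:21 PM = 7 h 35 min; less 30 min break → 7 h 5 min

7.08 hours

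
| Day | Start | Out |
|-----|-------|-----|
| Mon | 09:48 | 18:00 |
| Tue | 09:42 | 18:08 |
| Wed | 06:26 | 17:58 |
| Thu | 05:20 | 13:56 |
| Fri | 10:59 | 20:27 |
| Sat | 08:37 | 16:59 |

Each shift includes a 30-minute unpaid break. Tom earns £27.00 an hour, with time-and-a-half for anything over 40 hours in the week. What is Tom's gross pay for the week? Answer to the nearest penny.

£1549.80

Mon: 09:48–18:00 = 8 h 12 min; less 30 min break → 7 h 42 min
Tue: 09:42–18:08 = 8 h 26 min; less 30 min break → 7 h 56 min
Wed: 06:26–17:58 = 11 h 32 min; less 30 min break → 11 h 2 min
Thu: 05:20–13:56 = 8 h 36 min; less 30 min break → 8 h 6 min
Fri: 10:59–20:27 = 9 h 28 min; less 30 min break → 8 h 58 min
Sat: 08:37–16:59 = 8 h 22 min; less 30 min break → 7 h 52 min
Total worked: 51 h 36 min = 3096 min.
Regular 40 h 0 min = 2400 min at £27.00/h; overtime 11 h 36 min = 696 min at £40.50/h.
Pay = (2400 × £27.00 + 696 × £40.50) ÷ 60 = £1549.80.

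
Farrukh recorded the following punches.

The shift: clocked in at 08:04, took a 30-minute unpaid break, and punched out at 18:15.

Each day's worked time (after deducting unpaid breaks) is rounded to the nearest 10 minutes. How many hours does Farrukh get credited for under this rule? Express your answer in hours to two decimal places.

9.67 hours

The shift: 08:04–18:15 = 10 h 11 min − 30 min = 9 h 41 min → rounds to 9 h 40 min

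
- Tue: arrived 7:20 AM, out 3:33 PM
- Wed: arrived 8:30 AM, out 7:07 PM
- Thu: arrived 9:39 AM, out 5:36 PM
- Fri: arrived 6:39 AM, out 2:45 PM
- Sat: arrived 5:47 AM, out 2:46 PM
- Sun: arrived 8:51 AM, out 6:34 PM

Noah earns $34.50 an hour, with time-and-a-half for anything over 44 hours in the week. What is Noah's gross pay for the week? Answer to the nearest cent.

Tue: 7:20 AM–3:33 PM = 8 h 13 min
Wed: 8:30 AM–7:07 PM = 10 h 37 min
Thu: 9:39 AM–5:36 PM = 7 h 57 min
Fri: 6:39 AM–2:45 PM = 8 h 6 min
Sat: 5:47 AM–2:46 PM = 8 h 59 min
Sun: 8:51 AM–6:34 PM = 9 h 43 min
Total worked: 53 h 35 min = 3215 min.
Regular 44 h 0 min = 2640 min at $34.50/h; overtime 9 h 35 min = 575 min at $51.75/h.
Pay = (2640 × $34.50 + 575 × $51.75) ÷ 60 = $2013.94.

$2013.94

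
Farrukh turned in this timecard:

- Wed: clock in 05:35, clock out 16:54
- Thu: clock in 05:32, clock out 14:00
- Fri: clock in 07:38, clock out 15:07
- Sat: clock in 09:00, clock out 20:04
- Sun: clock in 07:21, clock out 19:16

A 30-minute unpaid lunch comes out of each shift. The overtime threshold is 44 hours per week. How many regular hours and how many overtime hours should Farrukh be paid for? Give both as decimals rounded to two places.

Regular 44.00 hours, overtime 3.75 hours

Wed: 05:35–16:54 = 11 h 19 min; less 30 min break → 10 h 49 min
Thu: 05:32–14:00 = 8 h 28 min; less 30 min break → 7 h 58 min
Fri: 07:38–15:07 = 7 h 29 min; less 30 min break → 6 h 59 min
Sat: 09:00–20:04 = 11 h 4 min; less 30 min break → 10 h 34 min
Sun: 07:21–19:16 = 11 h 55 min; less 30 min break → 11 h 25 min
Total worked: 47 h 45 min = 47.75 h.
Threshold 44 h → overtime 3 h 45 min, regular 44 h 0 min.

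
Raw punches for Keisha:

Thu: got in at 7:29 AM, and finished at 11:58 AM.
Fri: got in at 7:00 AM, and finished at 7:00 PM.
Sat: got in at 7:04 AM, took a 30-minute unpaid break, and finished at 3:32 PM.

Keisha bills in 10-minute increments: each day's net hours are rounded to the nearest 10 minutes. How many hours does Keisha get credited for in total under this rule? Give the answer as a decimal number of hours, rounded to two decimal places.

24.50 hours

Thu: 7:29 AM–11:58 AM = 4 h 29 min → rounds to 4 h 30 min
Fri: 7:00 AM–7:00 PM = 12 h 0 min → rounds to 12 h 0 min
Sat: 7:04 AM–3:32 PM = 8 h 28 min − 30 min = 7 h 58 min → rounds to 8 h 0 min
Total credited: 24 h 30 min.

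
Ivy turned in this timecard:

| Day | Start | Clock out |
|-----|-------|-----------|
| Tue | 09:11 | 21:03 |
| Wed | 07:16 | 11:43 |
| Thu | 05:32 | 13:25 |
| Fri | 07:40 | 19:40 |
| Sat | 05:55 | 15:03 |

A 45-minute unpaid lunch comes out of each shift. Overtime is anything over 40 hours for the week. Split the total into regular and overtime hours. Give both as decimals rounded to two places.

Tue: 09:11–21:03 = 11 h 52 min; less 45 min break → 11 h 7 min
Wed: 07:16–11:43 = 4 h 27 min; less 45 min break → 3 h 42 min
Thu: 05:32–13:25 = 7 h 53 min; less 45 min break → 7 h 8 min
Fri: 07:40–19:40 = 12 h 0 min; less 45 min break → 11 h 15 min
Sat: 05:55–15:03 = 9 h 8 min; less 45 min break → 8 h 23 min
Total worked: 41 h 35 min = 41.58 h.
Threshold 40 h → overtime 1 h 35 min, regular 40 h 0 min.

Regular 40.00 hours, overtime 1.58 hours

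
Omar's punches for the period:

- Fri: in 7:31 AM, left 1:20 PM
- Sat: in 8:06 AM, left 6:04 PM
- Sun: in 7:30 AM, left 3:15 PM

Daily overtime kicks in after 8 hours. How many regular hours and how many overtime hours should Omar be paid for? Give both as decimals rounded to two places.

Fri: 7:31 AM–1:20 PM = 5 h 49 min
Sat: 8:06 AM–6:04 PM = 9 h 58 min
Sun: 7:30 AM–3:15 PM = 7 h 45 min
Fri reg 5 h 49 min / OT 0 h 0 min; Sat reg 8 h 0 min / OT 1 h 58 min; Sun reg 7 h 45 min / OT 0 h 0 min.
Totals: regular 21 h 34 min, overtime 1 h 58 min.

Regular 21.57 hours, overtime 1.97 hours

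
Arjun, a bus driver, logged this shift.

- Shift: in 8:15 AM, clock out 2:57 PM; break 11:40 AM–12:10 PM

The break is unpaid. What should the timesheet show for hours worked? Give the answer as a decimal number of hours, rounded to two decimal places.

Shift: 8:15 AM–2:57 PM = 6 h 42 min; less 30 min break → 6 h 12 min

6.20 hours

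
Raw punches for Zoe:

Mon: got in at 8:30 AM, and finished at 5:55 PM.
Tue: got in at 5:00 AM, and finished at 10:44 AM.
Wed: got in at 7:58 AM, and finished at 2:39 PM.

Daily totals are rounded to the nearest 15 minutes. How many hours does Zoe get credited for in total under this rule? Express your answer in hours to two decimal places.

22.00 hours

Mon: 8:30 AM–5:55 PM = 9 h 25 min → rounds to 9 h 30 min
Tue: 5:00 AM–10:44 AM = 5 h 44 min → rounds to 5 h 45 min
Wed: 7:58 AM–2:39 PM = 6 h 41 min → rounds to 6 h 45 min
Total credited: 22 h 0 min.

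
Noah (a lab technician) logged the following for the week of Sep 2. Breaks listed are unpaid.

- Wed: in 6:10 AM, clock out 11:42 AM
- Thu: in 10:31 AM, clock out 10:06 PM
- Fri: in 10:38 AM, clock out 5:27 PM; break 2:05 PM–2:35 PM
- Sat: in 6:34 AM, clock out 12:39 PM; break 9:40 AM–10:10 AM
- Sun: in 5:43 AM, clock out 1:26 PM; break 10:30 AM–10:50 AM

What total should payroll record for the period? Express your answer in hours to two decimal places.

Wed: 6:10 AM–11:42 AM = 5 h 32 min
Thu: 10:31 AM–10:06 PM = 11 h 35 min
Fri: 10:38 AM–5:27 PM = 6 h 49 min; less 30 min break → 6 h 19 min
Sat: 6:34 AM–12:39 PM = 6 h 5 min; less 30 min break → 5 h 35 min
Sun: 5:43 AM–1:26 PM = 7 h 43 min; less 20 min break → 7 h 23 min
Total: 5 h 32 min + 11 h 35 min + 6 h 19 min + 5 h 35 min + 7 h 23 min = 36 h 24 min.

36.40 hours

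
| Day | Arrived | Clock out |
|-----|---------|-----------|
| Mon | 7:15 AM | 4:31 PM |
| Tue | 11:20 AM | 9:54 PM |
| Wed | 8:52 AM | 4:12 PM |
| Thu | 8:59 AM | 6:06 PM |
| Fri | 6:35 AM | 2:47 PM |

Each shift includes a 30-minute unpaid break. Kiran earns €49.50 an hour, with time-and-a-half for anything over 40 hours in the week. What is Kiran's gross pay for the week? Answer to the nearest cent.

Mon: 7:15 AM–4:31 PM = 9 h 16 min; less 30 min break → 8 h 46 min
Tue: 11:20 AM–9:54 PM = 10 h 34 min; less 30 min break → 10 h 4 min
Wed: 8:52 AM–4:12 PM = 7 h 20 min; less 30 min break → 6 h 50 min
Thu: 8:59 AM–6:06 PM = 9 h 7 min; less 30 min break → 8 h 37 min
Fri: 6:35 AM–2:47 PM = 8 h 12 min; less 30 min break → 7 h 42 min
Total worked: 41 h 59 min = 2519 min.
Regular 40 h 0 min = 2400 min at €49.50/h; overtime 1 h 59 min = 119 min at €74.25/h.
Pay = (2400 × €49.50 + 119 × €74.25) ÷ 60 = €2127.26.

€2127.26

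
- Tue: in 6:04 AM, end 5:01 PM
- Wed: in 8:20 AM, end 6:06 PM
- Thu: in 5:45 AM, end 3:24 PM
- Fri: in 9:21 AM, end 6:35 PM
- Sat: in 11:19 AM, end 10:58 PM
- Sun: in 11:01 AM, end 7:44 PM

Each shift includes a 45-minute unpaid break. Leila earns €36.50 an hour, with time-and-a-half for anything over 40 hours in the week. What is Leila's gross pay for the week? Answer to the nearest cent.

Tue: 6:04 AM–5:01 PM = 10 h 57 min; less 45 min break → 10 h 12 min
Wed: 8:20 AM–6:06 PM = 9 h 46 min; less 45 min break → 9 h 1 min
Thu: 5:45 AM–3:24 PM = 9 h 39 min; less 45 min break → 8 h 54 min
Fri: 9:21 AM–6:35 PM = 9 h 14 min; less 45 min break → 8 h 29 min
Sat: 11:19 AM–10:58 PM = 11 h 39 min; less 45 min break → 10 h 54 min
Sun: 11:01 AM–7:44 PM = 8 h 43 min; less 45 min break → 7 h 58 min
Total worked: 55 h 28 min = 3328 min.
Regular 40 h 0 min = 2400 min at €36.50/h; overtime 15 h 28 min = 928 min at €54.75/h.
Pay = (2400 × €36.50 + 928 × €54.75) ÷ 60 = €2306.80.

€2306.80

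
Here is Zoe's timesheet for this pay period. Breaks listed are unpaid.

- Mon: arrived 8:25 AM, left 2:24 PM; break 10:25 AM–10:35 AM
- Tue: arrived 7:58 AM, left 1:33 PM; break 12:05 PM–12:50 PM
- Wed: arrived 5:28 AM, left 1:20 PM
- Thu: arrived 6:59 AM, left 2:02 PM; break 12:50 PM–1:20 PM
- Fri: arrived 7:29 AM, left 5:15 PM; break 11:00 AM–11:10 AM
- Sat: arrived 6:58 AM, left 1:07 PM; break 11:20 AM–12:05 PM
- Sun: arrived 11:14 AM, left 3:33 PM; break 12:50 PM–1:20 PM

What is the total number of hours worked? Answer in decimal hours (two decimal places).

Mon: 8:25 AM–2:24 PM = 5 h 59 min; less 10 min break → 5 h 49 min
Tue: 7:58 AM–1:33 PM = 5 h 35 min; less 45 min break → 4 h 50 min
Wed: 5:28 AM–1:20 PM = 7 h 52 min
Thu: 6:59 AM–2:02 PM = 7 h 3 min; less 30 min break → 6 h 33 min
Fri: 7:29 AM–5:15 PM = 9 h 46 min; less 10 min break → 9 h 36 min
Sat: 6:58 AM–1:07 PM = 6 h 9 min; less 45 min break → 5 h 24 min
Sun: 11:14 AM–3:33 PM = 4 h 19 min; less 30 min break → 3 h 49 min
Total: 5 h 49 min + 4 h 50 min + 7 h 52 min + 6 h 33 min + 9 h 36 min + 5 h 24 min + 3 h 49 min = 43 h 53 min.

43.88 hours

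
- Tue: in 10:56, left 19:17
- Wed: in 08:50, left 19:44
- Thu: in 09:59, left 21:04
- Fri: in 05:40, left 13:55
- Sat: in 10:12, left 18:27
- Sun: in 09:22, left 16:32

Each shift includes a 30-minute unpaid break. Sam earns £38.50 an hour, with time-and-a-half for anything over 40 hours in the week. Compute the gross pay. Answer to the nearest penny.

Tue: 10:56–19:17 = 8 h 21 min; less 30 min break → 7 h 51 min
Wed: 08:50–19:44 = 10 h 54 min; less 30 min break → 10 h 24 min
Thu: 09:59–21:04 = 11 h 5 min; less 30 min break → 10 h 35 min
Fri: 05:40–13:55 = 8 h 15 min; less 30 min break → 7 h 45 min
Sat: 10:12–18:27 = 8 h 15 min; less 30 min break → 7 h 45 min
Sun: 09:22–16:32 = 7 h 10 min; less 30 min break → 6 h 40 min
Total worked: 51 h 0 min = 3060 min.
Regular 40 h 0 min = 2400 min at £38.50/h; overtime 11 h 0 min = 660 min at £57.75/h.
Pay = (2400 × £38.50 + 660 × £57.75) ÷ 60 = £2175.25.

£2175.25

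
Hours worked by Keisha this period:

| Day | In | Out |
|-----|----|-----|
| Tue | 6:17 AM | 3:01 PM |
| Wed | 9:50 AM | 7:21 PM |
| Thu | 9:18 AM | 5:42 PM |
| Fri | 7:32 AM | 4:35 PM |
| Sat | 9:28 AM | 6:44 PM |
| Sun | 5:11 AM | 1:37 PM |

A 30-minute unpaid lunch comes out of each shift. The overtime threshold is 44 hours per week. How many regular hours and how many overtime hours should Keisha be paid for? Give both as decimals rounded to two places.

Regular 44.00 hours, overtime 6.40 hours

Tue: 6:17 AM–3:01 PM = 8 h 44 min; less 30 min break → 8 h 14 min
Wed: 9:50 AM–7:21 PM = 9 h 31 min; less 30 min break → 9 h 1 min
Thu: 9:18 AM–5:42 PM = 8 h 24 min; less 30 min break → 7 h 54 min
Fri: 7:32 AM–4:35 PM = 9 h 3 min; less 30 min break → 8 h 33 min
Sat: 9:28 AM–6:44 PM = 9 h 16 min; less 30 min break → 8 h 46 min
Sun: 5:11 AM–1:37 PM = 8 h 26 min; less 30 min break → 7 h 56 min
Total worked: 50 h 24 min = 50.40 h.
Threshold 44 h → overtime 6 h 24 min, regular 44 h 0 min.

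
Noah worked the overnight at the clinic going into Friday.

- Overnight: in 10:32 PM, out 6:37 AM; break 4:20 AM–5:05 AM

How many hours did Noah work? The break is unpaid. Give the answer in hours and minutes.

7 h 20 min

Overnight: 10:32 PM → midnight = 1 h 28 min; midnight → 6:37 AM = 6 h 37 min; span 8 h 5 min; less 45 min break → 7 h 20 min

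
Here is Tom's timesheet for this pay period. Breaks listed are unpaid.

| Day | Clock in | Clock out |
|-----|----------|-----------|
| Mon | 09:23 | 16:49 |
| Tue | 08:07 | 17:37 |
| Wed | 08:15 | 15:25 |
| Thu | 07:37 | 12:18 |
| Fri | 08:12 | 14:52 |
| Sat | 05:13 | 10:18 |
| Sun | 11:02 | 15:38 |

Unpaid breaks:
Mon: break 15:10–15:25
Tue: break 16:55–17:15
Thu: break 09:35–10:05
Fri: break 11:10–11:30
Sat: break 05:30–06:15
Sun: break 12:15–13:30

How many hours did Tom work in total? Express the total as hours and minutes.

41 h 43 min

Mon: 09:23–16:49 = 7 h 26 min; less 15 min break → 7 h 11 min
Tue: 08:07–17:37 = 9 h 30 min; less 20 min break → 9 h 10 min
Wed: 08:15–15:25 = 7 h 10 min
Thu: 07:37–12:18 = 4 h 41 min; less 30 min break → 4 h 11 min
Fri: 08:12–14:52 = 6 h 40 min; less 20 min break → 6 h 20 min
Sat: 05:13–10:18 = 5 h 5 min; less 45 min break → 4 h 20 min
Sun: 11:02–15:38 = 4 h 36 min; less 75 min break → 3 h 21 min
Total: 7 h 11 min + 9 h 10 min + 7 h 10 min + 4 h 11 min + 6 h 20 min + 4 h 20 min + 3 h 21 min = 41 h 43 min.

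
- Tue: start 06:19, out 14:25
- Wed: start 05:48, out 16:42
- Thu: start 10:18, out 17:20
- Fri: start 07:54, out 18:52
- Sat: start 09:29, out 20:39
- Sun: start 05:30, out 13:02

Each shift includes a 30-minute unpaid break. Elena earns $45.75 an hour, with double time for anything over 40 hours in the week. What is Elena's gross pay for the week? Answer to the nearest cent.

$2992.05

Tue: 06:19–14:25 = 8 h 6 min; less 30 min break → 7 h 36 min
Wed: 05:48–16:42 = 10 h 54 min; less 30 min break → 10 h 24 min
Thu: 10:18–17:20 = 7 h 2 min; less 30 min break → 6 h 32 min
Fri: 07:54–18:52 = 10 h 58 min; less 30 min break → 10 h 28 min
Sat: 09:29–20:39 = 11 h 10 min; less 30 min break → 10 h 40 min
Sun: 05:30–13:02 = 7 h 32 min; less 30 min break → 7 h 2 min
Total worked: 52 h 42 min = 3162 min.
Regular 40 h 0 min = 2400 min at $45.75/h; overtime 12 h 42 min = 762 min at $91.50/h.
Pay = (2400 × $45.75 + 762 × $91.50) ÷ 60 = $2992.05.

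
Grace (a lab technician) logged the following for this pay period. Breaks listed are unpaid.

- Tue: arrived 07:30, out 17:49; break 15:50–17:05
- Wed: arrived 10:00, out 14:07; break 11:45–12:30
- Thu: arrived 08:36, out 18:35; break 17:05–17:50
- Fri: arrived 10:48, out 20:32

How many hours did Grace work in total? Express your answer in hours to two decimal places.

31.40 hours

Tue: 07:30–17:49 = 10 h 19 min; less 75 min break → 9 h 4 min
Wed: 10:00–14:07 = 4 h 7 min; less 45 min break → 3 h 22 min
Thu: 08:36–18:35 = 9 h 59 min; less 45 min break → 9 h 14 min
Fri: 10:48–20:32 = 9 h 44 min
Total: 9 h 4 min + 3 h 22 min + 9 h 14 min + 9 h 44 min = 31 h 24 min.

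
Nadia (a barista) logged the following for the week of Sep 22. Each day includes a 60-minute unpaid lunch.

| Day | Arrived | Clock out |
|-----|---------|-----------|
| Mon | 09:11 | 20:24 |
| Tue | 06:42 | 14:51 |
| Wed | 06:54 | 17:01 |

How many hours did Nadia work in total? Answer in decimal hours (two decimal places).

Mon: 09:11–20:24 = 11 h 13 min; less 60 min break → 10 h 13 min
Tue: 06:42–14:51 = 8 h 9 min; less 60 min break → 7 h 9 min
Wed: 06:54–17:01 = 10 h 7 min; less 60 min break → 9 h 7 min
Total: 10 h 13 min + 7 h 9 min + 9 h 7 min = 26 h 29 min.

26.48 hours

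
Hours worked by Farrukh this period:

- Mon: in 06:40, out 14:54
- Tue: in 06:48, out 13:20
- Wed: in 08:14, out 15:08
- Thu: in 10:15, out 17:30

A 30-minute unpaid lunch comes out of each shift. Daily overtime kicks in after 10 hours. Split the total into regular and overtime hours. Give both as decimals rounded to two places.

Mon: 06:40–14:54 = 8 h 14 min; less 30 min break → 7 h 44 min
Tue: 06:48–13:20 = 6 h 32 min; less 30 min break → 6 h 2 min
Wed: 08:14–15:08 = 6 h 54 min; less 30 min break → 6 h 24 min
Thu: 10:15–17:30 = 7 h 15 min; less 30 min break → 6 h 45 min
Mon reg 7 h 44 min / OT 0 h 0 min; Tue reg 6 h 2 min / OT 0 h 0 min; Wed reg 6 h 24 min / OT 0 h 0 min; Thu reg 6 h 45 min / OT 0 h 0 min.
Totals: regular 26 h 55 min, overtime 0 h 0 min.

Regular 26.92 hours, overtime 0.00 hours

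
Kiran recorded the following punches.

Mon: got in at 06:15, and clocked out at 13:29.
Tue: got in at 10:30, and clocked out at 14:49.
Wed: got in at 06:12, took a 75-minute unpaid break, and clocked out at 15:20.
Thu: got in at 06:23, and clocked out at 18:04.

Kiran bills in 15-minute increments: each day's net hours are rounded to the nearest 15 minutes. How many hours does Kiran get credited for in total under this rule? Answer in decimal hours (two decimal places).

31.25 hours

Mon: 06:15–13:29 = 7 h 14 min → rounds to 7 h 15 min
Tue: 10:30–14:49 = 4 h 19 min → rounds to 4 h 15 min
Wed: 06:12–15:20 = 9 h 8 min − 75 min = 7 h 53 min → rounds to 8 h 0 min
Thu: 06:23–18:04 = 11 h 41 min → rounds to 11 h 45 min
Total credited: 31 h 15 min.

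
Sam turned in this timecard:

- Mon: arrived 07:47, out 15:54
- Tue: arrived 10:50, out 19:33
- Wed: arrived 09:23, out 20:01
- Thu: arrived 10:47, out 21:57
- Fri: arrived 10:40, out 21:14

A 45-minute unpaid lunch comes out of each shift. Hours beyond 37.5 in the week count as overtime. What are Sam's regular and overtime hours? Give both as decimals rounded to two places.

Regular 37.50 hours, overtime 7.95 hours

Mon: 07:47–15:54 = 8 h 7 min; less 45 min break → 7 h 22 min
Tue: 10:50–19:33 = 8 h 43 min; less 45 min break → 7 h 58 min
Wed: 09:23–20:01 = 10 h 38 min; less 45 min break → 9 h 53 min
Thu: 10:47–21:57 = 11 h 10 min; less 45 min break → 10 h 25 min
Fri: 10:40–21:14 = 10 h 34 min; less 45 min break → 9 h 49 min
Total worked: 45 h 27 min = 45.45 h.
Threshold 37.5 h → overtime 7 h 57 min, regular 37 h 30 min.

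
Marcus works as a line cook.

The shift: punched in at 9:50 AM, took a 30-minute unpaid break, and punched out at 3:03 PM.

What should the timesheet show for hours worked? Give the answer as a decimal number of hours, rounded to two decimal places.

4.72 hours

The shift: 9:50 AM–3:03 PM = 5 h 13 min; less 30 min break → 4 h 43 min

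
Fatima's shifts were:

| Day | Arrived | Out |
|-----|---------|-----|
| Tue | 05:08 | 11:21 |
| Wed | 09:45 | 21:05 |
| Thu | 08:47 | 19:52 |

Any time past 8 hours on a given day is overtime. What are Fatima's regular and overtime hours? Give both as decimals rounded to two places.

Regular 22.22 hours, overtime 6.42 hours

Tue: 05:08–11:21 = 6 h 13 min
Wed: 09:45–21:05 = 11 h 20 min
Thu: 08:47–19:52 = 11 h 5 min
Tue reg 6 h 13 min / OT 0 h 0 min; Wed reg 8 h 0 min / OT 3 h 20 min; Thu reg 8 h 0 min / OT 3 h 5 min.
Totals: regular 22 h 13 min, overtime 6 h 25 min.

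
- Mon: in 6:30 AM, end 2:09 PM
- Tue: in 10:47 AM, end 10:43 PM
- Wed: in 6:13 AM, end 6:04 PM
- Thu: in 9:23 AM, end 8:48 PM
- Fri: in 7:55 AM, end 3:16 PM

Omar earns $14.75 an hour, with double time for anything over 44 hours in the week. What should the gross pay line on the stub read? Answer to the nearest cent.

$831.90

Mon: 6:30 AM–2:09 PM = 7 h 39 min
Tue: 10:47 AM–10:43 PM = 11 h 56 min
Wed: 6:13 AM–6:04 PM = 11 h 51 min
Thu: 9:23 AM–8:48 PM = 11 h 25 min
Fri: 7:55 AM–3:16 PM = 7 h 21 min
Total worked: 50 h 12 min = 3012 min.
Regular 44 h 0 min = 2640 min at $14.75/h; overtime 6 h 12 min = 372 min at $29.50/h.
Pay = (2640 × $14.75 + 372 × $29.50) ÷ 60 = $831.90.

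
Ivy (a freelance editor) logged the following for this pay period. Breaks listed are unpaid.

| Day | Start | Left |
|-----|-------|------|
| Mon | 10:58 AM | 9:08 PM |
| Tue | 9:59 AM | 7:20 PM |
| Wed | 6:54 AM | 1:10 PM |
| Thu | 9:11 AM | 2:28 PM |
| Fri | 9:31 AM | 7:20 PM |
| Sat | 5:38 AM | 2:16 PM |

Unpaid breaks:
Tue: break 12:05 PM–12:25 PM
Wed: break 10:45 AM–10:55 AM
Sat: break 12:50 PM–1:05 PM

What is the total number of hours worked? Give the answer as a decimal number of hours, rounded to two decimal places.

48.77 hours

Mon: 10:58 AM–9:08 PM = 10 h 10 min
Tue: 9:59 AM–7:20 PM = 9 h 21 min; less 20 min break → 9 h 1 min
Wed: 6:54 AM–1:10 PM = 6 h 16 min; less 10 min break → 6 h 6 min
Thu: 9:11 AM–2:28 PM = 5 h 17 min
Fri: 9:31 AM–7:20 PM = 9 h 49 min
Sat: 5:38 AM–2:16 PM = 8 h 38 min; less 15 min break → 8 h 23 min
Total: 10 h 10 min + 9 h 1 min + 6 h 6 min + 5 h 17 min + 9 h 49 min + 8 h 23 min = 48 h 46 min.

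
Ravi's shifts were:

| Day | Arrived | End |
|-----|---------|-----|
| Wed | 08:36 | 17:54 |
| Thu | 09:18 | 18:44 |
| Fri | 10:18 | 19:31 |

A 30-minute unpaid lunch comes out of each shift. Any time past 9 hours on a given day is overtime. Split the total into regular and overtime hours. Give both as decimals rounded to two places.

Regular 26.45 hours, overtime 0.00 hours

Wed: 08:36–17:54 = 9 h 18 min; less 30 min break → 8 h 48 min
Thu: 09:18–18:44 = 9 h 26 min; less 30 min break → 8 h 56 min
Fri: 10:18–19:31 = 9 h 13 min; less 30 min break → 8 h 43 min
Wed reg 8 h 48 min / OT 0 h 0 min; Thu reg 8 h 56 min / OT 0 h 0 min; Fri reg 8 h 43 min / OT 0 h 0 min.
Totals: regular 26 h 27 min, overtime 0 h 0 min.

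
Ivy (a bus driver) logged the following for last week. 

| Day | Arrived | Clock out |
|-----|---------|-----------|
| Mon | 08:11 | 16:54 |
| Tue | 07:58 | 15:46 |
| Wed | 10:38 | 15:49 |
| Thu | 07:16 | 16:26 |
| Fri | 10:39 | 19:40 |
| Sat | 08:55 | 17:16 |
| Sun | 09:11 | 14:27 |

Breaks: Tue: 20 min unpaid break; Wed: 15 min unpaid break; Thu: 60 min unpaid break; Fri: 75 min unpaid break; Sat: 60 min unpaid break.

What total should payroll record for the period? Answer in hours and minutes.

49 h 40 min

Mon: 08:11–16:54 = 8 h 43 min
Tue: 07:58–15:46 = 7 h 48 min; less 20 min break → 7 h 28 min
Wed: 10:38–15:49 = 5 h 11 min; less 15 min break → 4 h 56 min
Thu: 07:16–16:26 = 9 h 10 min; less 60 min break → 8 h 10 min
Fri: 10:39–19:40 = 9 h 1 min; less 75 min break → 7 h 46 min
Sat: 08:55–17:16 = 8 h 21 min; less 60 min break → 7 h 21 min
Sun: 09:11–14:27 = 5 h 16 min
Total: 8 h 43 min + 7 h 28 min + 4 h 56 min + 8 h 10 min + 7 h 46 min + 7 h 21 min + 5 h 16 min = 49 h 40 min.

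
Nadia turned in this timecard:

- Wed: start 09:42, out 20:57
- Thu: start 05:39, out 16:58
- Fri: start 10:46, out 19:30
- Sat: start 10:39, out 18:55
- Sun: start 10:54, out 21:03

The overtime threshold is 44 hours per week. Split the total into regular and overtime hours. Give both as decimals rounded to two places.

Wed: 09:42–20:57 = 11 h 15 min
Thu: 05:39–16:58 = 11 h 19 min
Fri: 10:46–19:30 = 8 h 44 min
Sat: 10:39–18:55 = 8 h 16 min
Sun: 10:54–21:03 = 10 h 9 min
Total worked: 49 h 43 min = 49.72 h.
Threshold 44 h → overtime 5 h 43 min, regular 44 h 0 min.

Regular 44.00 hours, overtime 5.72 hours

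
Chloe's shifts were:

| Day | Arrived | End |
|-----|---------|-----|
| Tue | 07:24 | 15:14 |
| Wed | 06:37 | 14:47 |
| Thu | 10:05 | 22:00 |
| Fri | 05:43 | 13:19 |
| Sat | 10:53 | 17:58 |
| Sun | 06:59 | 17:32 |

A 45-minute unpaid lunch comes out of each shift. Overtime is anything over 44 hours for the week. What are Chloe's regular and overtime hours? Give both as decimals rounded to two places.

Regular 44.00 hours, overtime 4.65 hours

Tue: 07:24–15:14 = 7 h 50 min; less 45 min break → 7 h 5 min
Wed: 06:37–14:47 = 8 h 10 min; less 45 min break → 7 h 25 min
Thu: 10:05–22:00 = 11 h 55 min; less 45 min break → 11 h 10 min
Fri: 05:43–13:19 = 7 h 36 min; less 45 min break → 6 h 51 min
Sat: 10:53–17:58 = 7 h 5 min; less 45 min break → 6 h 20 min
Sun: 06:59–17:32 = 10 h 33 min; less 45 min break → 9 h 48 min
Total worked: 48 h 39 min = 48.65 h.
Threshold 44 h → overtime 4 h 39 min, regular 44 h 0 min.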